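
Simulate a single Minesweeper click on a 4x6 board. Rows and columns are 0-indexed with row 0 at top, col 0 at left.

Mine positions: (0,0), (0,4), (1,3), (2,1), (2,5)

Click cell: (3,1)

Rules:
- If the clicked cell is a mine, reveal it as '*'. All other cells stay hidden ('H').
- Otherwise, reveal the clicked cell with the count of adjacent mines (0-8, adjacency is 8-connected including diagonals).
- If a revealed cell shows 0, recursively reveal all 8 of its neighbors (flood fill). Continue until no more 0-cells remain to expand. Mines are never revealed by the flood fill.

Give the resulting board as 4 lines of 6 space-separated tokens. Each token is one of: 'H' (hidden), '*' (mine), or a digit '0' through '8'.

H H H H H H
H H H H H H
H H H H H H
H 1 H H H H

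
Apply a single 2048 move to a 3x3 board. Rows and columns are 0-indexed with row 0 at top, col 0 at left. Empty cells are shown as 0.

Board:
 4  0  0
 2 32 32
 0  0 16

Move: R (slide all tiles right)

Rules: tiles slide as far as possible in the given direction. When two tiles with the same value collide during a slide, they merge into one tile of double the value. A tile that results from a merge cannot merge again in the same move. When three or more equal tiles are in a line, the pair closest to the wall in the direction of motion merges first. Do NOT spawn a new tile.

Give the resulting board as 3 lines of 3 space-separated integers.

Answer:  0  0  4
 0  2 64
 0  0 16

Derivation:
Slide right:
row 0: [4, 0, 0] -> [0, 0, 4]
row 1: [2, 32, 32] -> [0, 2, 64]
row 2: [0, 0, 16] -> [0, 0, 16]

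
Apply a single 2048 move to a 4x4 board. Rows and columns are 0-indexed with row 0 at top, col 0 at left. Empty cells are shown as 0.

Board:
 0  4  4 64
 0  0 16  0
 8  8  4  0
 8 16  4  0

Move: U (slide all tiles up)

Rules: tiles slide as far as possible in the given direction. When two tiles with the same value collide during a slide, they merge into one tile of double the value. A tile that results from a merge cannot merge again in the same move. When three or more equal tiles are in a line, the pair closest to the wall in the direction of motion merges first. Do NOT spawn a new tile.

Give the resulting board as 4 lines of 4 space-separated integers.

Slide up:
col 0: [0, 0, 8, 8] -> [16, 0, 0, 0]
col 1: [4, 0, 8, 16] -> [4, 8, 16, 0]
col 2: [4, 16, 4, 4] -> [4, 16, 8, 0]
col 3: [64, 0, 0, 0] -> [64, 0, 0, 0]

Answer: 16  4  4 64
 0  8 16  0
 0 16  8  0
 0  0  0  0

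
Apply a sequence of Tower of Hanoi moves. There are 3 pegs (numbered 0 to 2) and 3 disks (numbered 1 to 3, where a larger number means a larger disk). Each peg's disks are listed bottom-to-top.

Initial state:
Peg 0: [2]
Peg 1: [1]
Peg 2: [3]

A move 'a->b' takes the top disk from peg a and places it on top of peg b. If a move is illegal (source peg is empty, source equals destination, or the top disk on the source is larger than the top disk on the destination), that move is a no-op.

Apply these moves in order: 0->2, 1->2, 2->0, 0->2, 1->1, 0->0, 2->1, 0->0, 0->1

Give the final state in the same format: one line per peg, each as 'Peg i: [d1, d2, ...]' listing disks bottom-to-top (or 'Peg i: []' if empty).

After move 1 (0->2):
Peg 0: []
Peg 1: [1]
Peg 2: [3, 2]

After move 2 (1->2):
Peg 0: []
Peg 1: []
Peg 2: [3, 2, 1]

After move 3 (2->0):
Peg 0: [1]
Peg 1: []
Peg 2: [3, 2]

After move 4 (0->2):
Peg 0: []
Peg 1: []
Peg 2: [3, 2, 1]

After move 5 (1->1):
Peg 0: []
Peg 1: []
Peg 2: [3, 2, 1]

After move 6 (0->0):
Peg 0: []
Peg 1: []
Peg 2: [3, 2, 1]

After move 7 (2->1):
Peg 0: []
Peg 1: [1]
Peg 2: [3, 2]

After move 8 (0->0):
Peg 0: []
Peg 1: [1]
Peg 2: [3, 2]

After move 9 (0->1):
Peg 0: []
Peg 1: [1]
Peg 2: [3, 2]

Answer: Peg 0: []
Peg 1: [1]
Peg 2: [3, 2]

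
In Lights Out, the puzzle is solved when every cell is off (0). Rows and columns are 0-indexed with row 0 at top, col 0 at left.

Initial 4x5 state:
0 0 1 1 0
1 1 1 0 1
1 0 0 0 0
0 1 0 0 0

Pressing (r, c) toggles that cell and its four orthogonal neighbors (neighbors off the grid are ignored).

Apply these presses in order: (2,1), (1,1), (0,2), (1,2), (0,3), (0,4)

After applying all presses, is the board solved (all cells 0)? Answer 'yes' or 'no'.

Answer: yes

Derivation:
After press 1 at (2,1):
0 0 1 1 0
1 0 1 0 1
0 1 1 0 0
0 0 0 0 0

After press 2 at (1,1):
0 1 1 1 0
0 1 0 0 1
0 0 1 0 0
0 0 0 0 0

After press 3 at (0,2):
0 0 0 0 0
0 1 1 0 1
0 0 1 0 0
0 0 0 0 0

After press 4 at (1,2):
0 0 1 0 0
0 0 0 1 1
0 0 0 0 0
0 0 0 0 0

After press 5 at (0,3):
0 0 0 1 1
0 0 0 0 1
0 0 0 0 0
0 0 0 0 0

After press 6 at (0,4):
0 0 0 0 0
0 0 0 0 0
0 0 0 0 0
0 0 0 0 0

Lights still on: 0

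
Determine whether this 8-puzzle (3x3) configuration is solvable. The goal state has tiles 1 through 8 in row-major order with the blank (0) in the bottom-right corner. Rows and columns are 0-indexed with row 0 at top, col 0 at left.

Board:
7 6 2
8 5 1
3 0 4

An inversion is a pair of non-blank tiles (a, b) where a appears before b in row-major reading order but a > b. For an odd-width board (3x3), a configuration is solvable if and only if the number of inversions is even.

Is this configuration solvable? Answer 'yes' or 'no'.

Answer: no

Derivation:
Inversions (pairs i<j in row-major order where tile[i] > tile[j] > 0): 19
19 is odd, so the puzzle is not solvable.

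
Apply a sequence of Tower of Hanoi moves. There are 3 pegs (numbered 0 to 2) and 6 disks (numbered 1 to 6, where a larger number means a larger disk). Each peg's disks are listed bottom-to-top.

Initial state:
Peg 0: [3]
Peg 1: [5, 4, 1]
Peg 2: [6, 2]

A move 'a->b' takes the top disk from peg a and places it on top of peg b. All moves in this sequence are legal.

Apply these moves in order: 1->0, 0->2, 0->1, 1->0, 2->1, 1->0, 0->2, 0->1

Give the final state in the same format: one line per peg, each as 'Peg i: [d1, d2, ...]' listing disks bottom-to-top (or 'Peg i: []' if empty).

Answer: Peg 0: []
Peg 1: [5, 4, 3]
Peg 2: [6, 2, 1]

Derivation:
After move 1 (1->0):
Peg 0: [3, 1]
Peg 1: [5, 4]
Peg 2: [6, 2]

After move 2 (0->2):
Peg 0: [3]
Peg 1: [5, 4]
Peg 2: [6, 2, 1]

After move 3 (0->1):
Peg 0: []
Peg 1: [5, 4, 3]
Peg 2: [6, 2, 1]

After move 4 (1->0):
Peg 0: [3]
Peg 1: [5, 4]
Peg 2: [6, 2, 1]

After move 5 (2->1):
Peg 0: [3]
Peg 1: [5, 4, 1]
Peg 2: [6, 2]

After move 6 (1->0):
Peg 0: [3, 1]
Peg 1: [5, 4]
Peg 2: [6, 2]

After move 7 (0->2):
Peg 0: [3]
Peg 1: [5, 4]
Peg 2: [6, 2, 1]

After move 8 (0->1):
Peg 0: []
Peg 1: [5, 4, 3]
Peg 2: [6, 2, 1]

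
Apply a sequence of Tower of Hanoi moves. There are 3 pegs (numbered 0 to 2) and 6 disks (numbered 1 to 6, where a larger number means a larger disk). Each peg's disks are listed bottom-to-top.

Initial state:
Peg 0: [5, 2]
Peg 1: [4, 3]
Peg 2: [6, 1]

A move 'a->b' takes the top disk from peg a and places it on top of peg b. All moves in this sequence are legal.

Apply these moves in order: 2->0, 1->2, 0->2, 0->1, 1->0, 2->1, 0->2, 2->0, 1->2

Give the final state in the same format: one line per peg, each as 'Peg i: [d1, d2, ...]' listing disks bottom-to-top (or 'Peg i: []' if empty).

Answer: Peg 0: [5, 2]
Peg 1: [4]
Peg 2: [6, 3, 1]

Derivation:
After move 1 (2->0):
Peg 0: [5, 2, 1]
Peg 1: [4, 3]
Peg 2: [6]

After move 2 (1->2):
Peg 0: [5, 2, 1]
Peg 1: [4]
Peg 2: [6, 3]

After move 3 (0->2):
Peg 0: [5, 2]
Peg 1: [4]
Peg 2: [6, 3, 1]

After move 4 (0->1):
Peg 0: [5]
Peg 1: [4, 2]
Peg 2: [6, 3, 1]

After move 5 (1->0):
Peg 0: [5, 2]
Peg 1: [4]
Peg 2: [6, 3, 1]

After move 6 (2->1):
Peg 0: [5, 2]
Peg 1: [4, 1]
Peg 2: [6, 3]

After move 7 (0->2):
Peg 0: [5]
Peg 1: [4, 1]
Peg 2: [6, 3, 2]

After move 8 (2->0):
Peg 0: [5, 2]
Peg 1: [4, 1]
Peg 2: [6, 3]

After move 9 (1->2):
Peg 0: [5, 2]
Peg 1: [4]
Peg 2: [6, 3, 1]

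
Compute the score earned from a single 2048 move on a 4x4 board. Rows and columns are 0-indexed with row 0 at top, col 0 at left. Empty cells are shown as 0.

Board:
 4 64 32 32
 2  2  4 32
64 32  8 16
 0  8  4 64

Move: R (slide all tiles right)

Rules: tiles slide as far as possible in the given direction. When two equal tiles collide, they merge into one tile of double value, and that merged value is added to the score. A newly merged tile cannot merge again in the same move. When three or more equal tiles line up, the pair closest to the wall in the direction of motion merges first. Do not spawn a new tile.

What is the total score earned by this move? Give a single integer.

Answer: 68

Derivation:
Slide right:
row 0: [4, 64, 32, 32] -> [0, 4, 64, 64]  score +64 (running 64)
row 1: [2, 2, 4, 32] -> [0, 4, 4, 32]  score +4 (running 68)
row 2: [64, 32, 8, 16] -> [64, 32, 8, 16]  score +0 (running 68)
row 3: [0, 8, 4, 64] -> [0, 8, 4, 64]  score +0 (running 68)
Board after move:
 0  4 64 64
 0  4  4 32
64 32  8 16
 0  8  4 64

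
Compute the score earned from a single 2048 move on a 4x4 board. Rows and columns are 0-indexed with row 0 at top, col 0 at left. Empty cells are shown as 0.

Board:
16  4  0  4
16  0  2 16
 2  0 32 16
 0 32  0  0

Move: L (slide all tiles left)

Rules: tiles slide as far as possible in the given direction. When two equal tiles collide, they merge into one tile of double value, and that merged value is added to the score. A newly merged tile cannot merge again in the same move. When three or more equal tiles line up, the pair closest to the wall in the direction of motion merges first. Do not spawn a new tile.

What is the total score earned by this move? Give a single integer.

Answer: 8

Derivation:
Slide left:
row 0: [16, 4, 0, 4] -> [16, 8, 0, 0]  score +8 (running 8)
row 1: [16, 0, 2, 16] -> [16, 2, 16, 0]  score +0 (running 8)
row 2: [2, 0, 32, 16] -> [2, 32, 16, 0]  score +0 (running 8)
row 3: [0, 32, 0, 0] -> [32, 0, 0, 0]  score +0 (running 8)
Board after move:
16  8  0  0
16  2 16  0
 2 32 16  0
32  0  0  0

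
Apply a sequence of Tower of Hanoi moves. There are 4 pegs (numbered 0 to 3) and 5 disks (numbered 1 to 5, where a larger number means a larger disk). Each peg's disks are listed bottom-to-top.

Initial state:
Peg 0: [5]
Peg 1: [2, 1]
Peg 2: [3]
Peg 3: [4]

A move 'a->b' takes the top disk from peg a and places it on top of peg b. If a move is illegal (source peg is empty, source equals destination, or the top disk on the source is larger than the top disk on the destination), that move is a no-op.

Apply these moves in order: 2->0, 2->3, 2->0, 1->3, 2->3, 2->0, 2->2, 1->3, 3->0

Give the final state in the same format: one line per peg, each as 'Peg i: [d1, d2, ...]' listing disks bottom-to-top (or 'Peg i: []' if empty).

After move 1 (2->0):
Peg 0: [5, 3]
Peg 1: [2, 1]
Peg 2: []
Peg 3: [4]

After move 2 (2->3):
Peg 0: [5, 3]
Peg 1: [2, 1]
Peg 2: []
Peg 3: [4]

After move 3 (2->0):
Peg 0: [5, 3]
Peg 1: [2, 1]
Peg 2: []
Peg 3: [4]

After move 4 (1->3):
Peg 0: [5, 3]
Peg 1: [2]
Peg 2: []
Peg 3: [4, 1]

After move 5 (2->3):
Peg 0: [5, 3]
Peg 1: [2]
Peg 2: []
Peg 3: [4, 1]

After move 6 (2->0):
Peg 0: [5, 3]
Peg 1: [2]
Peg 2: []
Peg 3: [4, 1]

After move 7 (2->2):
Peg 0: [5, 3]
Peg 1: [2]
Peg 2: []
Peg 3: [4, 1]

After move 8 (1->3):
Peg 0: [5, 3]
Peg 1: [2]
Peg 2: []
Peg 3: [4, 1]

After move 9 (3->0):
Peg 0: [5, 3, 1]
Peg 1: [2]
Peg 2: []
Peg 3: [4]

Answer: Peg 0: [5, 3, 1]
Peg 1: [2]
Peg 2: []
Peg 3: [4]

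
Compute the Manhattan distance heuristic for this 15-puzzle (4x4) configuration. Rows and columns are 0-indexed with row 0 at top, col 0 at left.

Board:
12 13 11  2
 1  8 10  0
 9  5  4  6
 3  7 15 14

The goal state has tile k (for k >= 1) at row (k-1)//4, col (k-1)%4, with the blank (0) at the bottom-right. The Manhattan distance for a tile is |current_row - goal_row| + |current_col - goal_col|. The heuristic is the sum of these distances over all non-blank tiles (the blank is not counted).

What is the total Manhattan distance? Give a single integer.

Tile 12: (0,0)->(2,3) = 5
Tile 13: (0,1)->(3,0) = 4
Tile 11: (0,2)->(2,2) = 2
Tile 2: (0,3)->(0,1) = 2
Tile 1: (1,0)->(0,0) = 1
Tile 8: (1,1)->(1,3) = 2
Tile 10: (1,2)->(2,1) = 2
Tile 9: (2,0)->(2,0) = 0
Tile 5: (2,1)->(1,0) = 2
Tile 4: (2,2)->(0,3) = 3
Tile 6: (2,3)->(1,1) = 3
Tile 3: (3,0)->(0,2) = 5
Tile 7: (3,1)->(1,2) = 3
Tile 15: (3,2)->(3,2) = 0
Tile 14: (3,3)->(3,1) = 2
Sum: 5 + 4 + 2 + 2 + 1 + 2 + 2 + 0 + 2 + 3 + 3 + 5 + 3 + 0 + 2 = 36

Answer: 36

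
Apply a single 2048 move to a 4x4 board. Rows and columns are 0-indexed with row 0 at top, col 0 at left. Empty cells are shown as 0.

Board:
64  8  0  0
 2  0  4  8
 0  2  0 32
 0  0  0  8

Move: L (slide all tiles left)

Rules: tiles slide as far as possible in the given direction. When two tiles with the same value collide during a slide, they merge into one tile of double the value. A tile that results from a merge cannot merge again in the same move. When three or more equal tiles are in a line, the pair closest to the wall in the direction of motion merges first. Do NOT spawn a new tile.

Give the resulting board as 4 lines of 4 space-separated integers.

Slide left:
row 0: [64, 8, 0, 0] -> [64, 8, 0, 0]
row 1: [2, 0, 4, 8] -> [2, 4, 8, 0]
row 2: [0, 2, 0, 32] -> [2, 32, 0, 0]
row 3: [0, 0, 0, 8] -> [8, 0, 0, 0]

Answer: 64  8  0  0
 2  4  8  0
 2 32  0  0
 8  0  0  0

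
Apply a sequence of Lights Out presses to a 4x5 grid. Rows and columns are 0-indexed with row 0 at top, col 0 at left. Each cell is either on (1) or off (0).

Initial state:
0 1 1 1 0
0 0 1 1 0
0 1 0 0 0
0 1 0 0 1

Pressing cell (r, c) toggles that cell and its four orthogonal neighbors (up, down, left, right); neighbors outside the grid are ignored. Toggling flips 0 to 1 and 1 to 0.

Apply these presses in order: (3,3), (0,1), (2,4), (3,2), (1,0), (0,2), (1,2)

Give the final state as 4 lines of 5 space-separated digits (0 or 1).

After press 1 at (3,3):
0 1 1 1 0
0 0 1 1 0
0 1 0 1 0
0 1 1 1 0

After press 2 at (0,1):
1 0 0 1 0
0 1 1 1 0
0 1 0 1 0
0 1 1 1 0

After press 3 at (2,4):
1 0 0 1 0
0 1 1 1 1
0 1 0 0 1
0 1 1 1 1

After press 4 at (3,2):
1 0 0 1 0
0 1 1 1 1
0 1 1 0 1
0 0 0 0 1

After press 5 at (1,0):
0 0 0 1 0
1 0 1 1 1
1 1 1 0 1
0 0 0 0 1

After press 6 at (0,2):
0 1 1 0 0
1 0 0 1 1
1 1 1 0 1
0 0 0 0 1

After press 7 at (1,2):
0 1 0 0 0
1 1 1 0 1
1 1 0 0 1
0 0 0 0 1

Answer: 0 1 0 0 0
1 1 1 0 1
1 1 0 0 1
0 0 0 0 1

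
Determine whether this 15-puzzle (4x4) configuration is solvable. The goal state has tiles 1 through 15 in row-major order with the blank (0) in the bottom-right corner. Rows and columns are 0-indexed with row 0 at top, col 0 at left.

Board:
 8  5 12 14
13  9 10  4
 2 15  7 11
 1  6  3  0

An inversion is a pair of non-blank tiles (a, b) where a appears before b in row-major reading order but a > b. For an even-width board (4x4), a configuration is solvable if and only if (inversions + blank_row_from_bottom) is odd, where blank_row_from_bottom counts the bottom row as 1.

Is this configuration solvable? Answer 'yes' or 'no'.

Inversions: 67
Blank is in row 3 (0-indexed from top), which is row 1 counting from the bottom (bottom = 1).
67 + 1 = 68, which is even, so the puzzle is not solvable.

Answer: no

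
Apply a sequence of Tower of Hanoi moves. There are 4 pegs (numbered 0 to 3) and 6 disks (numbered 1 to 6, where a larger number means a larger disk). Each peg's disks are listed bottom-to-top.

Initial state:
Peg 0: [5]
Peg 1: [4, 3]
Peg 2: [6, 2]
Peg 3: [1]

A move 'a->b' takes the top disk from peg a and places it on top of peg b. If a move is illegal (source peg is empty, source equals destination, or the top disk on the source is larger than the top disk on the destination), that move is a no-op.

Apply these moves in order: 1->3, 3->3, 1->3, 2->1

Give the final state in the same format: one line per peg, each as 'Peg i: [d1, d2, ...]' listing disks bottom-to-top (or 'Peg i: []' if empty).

After move 1 (1->3):
Peg 0: [5]
Peg 1: [4, 3]
Peg 2: [6, 2]
Peg 3: [1]

After move 2 (3->3):
Peg 0: [5]
Peg 1: [4, 3]
Peg 2: [6, 2]
Peg 3: [1]

After move 3 (1->3):
Peg 0: [5]
Peg 1: [4, 3]
Peg 2: [6, 2]
Peg 3: [1]

After move 4 (2->1):
Peg 0: [5]
Peg 1: [4, 3, 2]
Peg 2: [6]
Peg 3: [1]

Answer: Peg 0: [5]
Peg 1: [4, 3, 2]
Peg 2: [6]
Peg 3: [1]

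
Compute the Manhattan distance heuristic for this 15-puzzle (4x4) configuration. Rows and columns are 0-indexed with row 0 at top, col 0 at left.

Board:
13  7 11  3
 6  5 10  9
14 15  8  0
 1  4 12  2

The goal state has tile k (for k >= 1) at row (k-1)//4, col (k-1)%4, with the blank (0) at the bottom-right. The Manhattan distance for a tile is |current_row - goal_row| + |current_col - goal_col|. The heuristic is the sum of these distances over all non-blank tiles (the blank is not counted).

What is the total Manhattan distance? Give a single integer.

Answer: 37

Derivation:
Tile 13: (0,0)->(3,0) = 3
Tile 7: (0,1)->(1,2) = 2
Tile 11: (0,2)->(2,2) = 2
Tile 3: (0,3)->(0,2) = 1
Tile 6: (1,0)->(1,1) = 1
Tile 5: (1,1)->(1,0) = 1
Tile 10: (1,2)->(2,1) = 2
Tile 9: (1,3)->(2,0) = 4
Tile 14: (2,0)->(3,1) = 2
Tile 15: (2,1)->(3,2) = 2
Tile 8: (2,2)->(1,3) = 2
Tile 1: (3,0)->(0,0) = 3
Tile 4: (3,1)->(0,3) = 5
Tile 12: (3,2)->(2,3) = 2
Tile 2: (3,3)->(0,1) = 5
Sum: 3 + 2 + 2 + 1 + 1 + 1 + 2 + 4 + 2 + 2 + 2 + 3 + 5 + 2 + 5 = 37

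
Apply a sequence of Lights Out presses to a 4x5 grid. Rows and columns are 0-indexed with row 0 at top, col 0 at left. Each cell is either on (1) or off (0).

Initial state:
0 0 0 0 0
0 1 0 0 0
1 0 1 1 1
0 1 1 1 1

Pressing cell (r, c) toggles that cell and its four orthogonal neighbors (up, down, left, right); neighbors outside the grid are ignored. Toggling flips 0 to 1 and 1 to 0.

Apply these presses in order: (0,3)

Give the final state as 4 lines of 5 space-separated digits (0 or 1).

After press 1 at (0,3):
0 0 1 1 1
0 1 0 1 0
1 0 1 1 1
0 1 1 1 1

Answer: 0 0 1 1 1
0 1 0 1 0
1 0 1 1 1
0 1 1 1 1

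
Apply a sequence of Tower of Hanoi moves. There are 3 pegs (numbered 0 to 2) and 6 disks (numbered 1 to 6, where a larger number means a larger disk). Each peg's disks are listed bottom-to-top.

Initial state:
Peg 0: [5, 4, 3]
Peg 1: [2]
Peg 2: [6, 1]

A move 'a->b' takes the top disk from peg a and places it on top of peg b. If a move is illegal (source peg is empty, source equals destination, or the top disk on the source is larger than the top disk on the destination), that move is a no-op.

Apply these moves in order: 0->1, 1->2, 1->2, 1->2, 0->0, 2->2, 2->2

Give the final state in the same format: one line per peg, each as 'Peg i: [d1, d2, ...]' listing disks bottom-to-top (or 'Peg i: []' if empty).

After move 1 (0->1):
Peg 0: [5, 4, 3]
Peg 1: [2]
Peg 2: [6, 1]

After move 2 (1->2):
Peg 0: [5, 4, 3]
Peg 1: [2]
Peg 2: [6, 1]

After move 3 (1->2):
Peg 0: [5, 4, 3]
Peg 1: [2]
Peg 2: [6, 1]

After move 4 (1->2):
Peg 0: [5, 4, 3]
Peg 1: [2]
Peg 2: [6, 1]

After move 5 (0->0):
Peg 0: [5, 4, 3]
Peg 1: [2]
Peg 2: [6, 1]

After move 6 (2->2):
Peg 0: [5, 4, 3]
Peg 1: [2]
Peg 2: [6, 1]

After move 7 (2->2):
Peg 0: [5, 4, 3]
Peg 1: [2]
Peg 2: [6, 1]

Answer: Peg 0: [5, 4, 3]
Peg 1: [2]
Peg 2: [6, 1]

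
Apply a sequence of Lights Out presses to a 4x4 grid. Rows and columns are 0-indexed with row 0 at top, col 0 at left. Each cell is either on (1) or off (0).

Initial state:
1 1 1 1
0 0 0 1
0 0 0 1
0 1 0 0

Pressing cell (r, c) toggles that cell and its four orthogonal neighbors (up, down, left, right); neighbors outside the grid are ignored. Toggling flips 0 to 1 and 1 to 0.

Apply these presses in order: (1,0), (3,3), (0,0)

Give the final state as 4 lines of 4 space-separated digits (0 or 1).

Answer: 1 0 1 1
0 1 0 1
1 0 0 0
0 1 1 1

Derivation:
After press 1 at (1,0):
0 1 1 1
1 1 0 1
1 0 0 1
0 1 0 0

After press 2 at (3,3):
0 1 1 1
1 1 0 1
1 0 0 0
0 1 1 1

After press 3 at (0,0):
1 0 1 1
0 1 0 1
1 0 0 0
0 1 1 1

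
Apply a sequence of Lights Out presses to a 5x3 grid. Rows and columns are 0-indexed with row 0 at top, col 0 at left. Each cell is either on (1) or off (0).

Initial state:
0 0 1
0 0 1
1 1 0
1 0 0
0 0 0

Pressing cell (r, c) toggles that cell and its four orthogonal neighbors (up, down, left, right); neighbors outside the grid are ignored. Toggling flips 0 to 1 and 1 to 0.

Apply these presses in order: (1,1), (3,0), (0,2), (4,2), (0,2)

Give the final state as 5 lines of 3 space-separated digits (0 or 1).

After press 1 at (1,1):
0 1 1
1 1 0
1 0 0
1 0 0
0 0 0

After press 2 at (3,0):
0 1 1
1 1 0
0 0 0
0 1 0
1 0 0

After press 3 at (0,2):
0 0 0
1 1 1
0 0 0
0 1 0
1 0 0

After press 4 at (4,2):
0 0 0
1 1 1
0 0 0
0 1 1
1 1 1

After press 5 at (0,2):
0 1 1
1 1 0
0 0 0
0 1 1
1 1 1

Answer: 0 1 1
1 1 0
0 0 0
0 1 1
1 1 1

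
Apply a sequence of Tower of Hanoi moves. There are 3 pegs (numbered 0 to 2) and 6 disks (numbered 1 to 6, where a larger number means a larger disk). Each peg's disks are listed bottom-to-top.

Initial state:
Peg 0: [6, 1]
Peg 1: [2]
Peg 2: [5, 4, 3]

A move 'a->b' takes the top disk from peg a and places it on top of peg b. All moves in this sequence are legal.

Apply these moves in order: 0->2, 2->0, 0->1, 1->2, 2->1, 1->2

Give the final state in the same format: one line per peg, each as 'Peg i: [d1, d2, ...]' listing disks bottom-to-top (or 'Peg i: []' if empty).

Answer: Peg 0: [6]
Peg 1: [2]
Peg 2: [5, 4, 3, 1]

Derivation:
After move 1 (0->2):
Peg 0: [6]
Peg 1: [2]
Peg 2: [5, 4, 3, 1]

After move 2 (2->0):
Peg 0: [6, 1]
Peg 1: [2]
Peg 2: [5, 4, 3]

After move 3 (0->1):
Peg 0: [6]
Peg 1: [2, 1]
Peg 2: [5, 4, 3]

After move 4 (1->2):
Peg 0: [6]
Peg 1: [2]
Peg 2: [5, 4, 3, 1]

After move 5 (2->1):
Peg 0: [6]
Peg 1: [2, 1]
Peg 2: [5, 4, 3]

After move 6 (1->2):
Peg 0: [6]
Peg 1: [2]
Peg 2: [5, 4, 3, 1]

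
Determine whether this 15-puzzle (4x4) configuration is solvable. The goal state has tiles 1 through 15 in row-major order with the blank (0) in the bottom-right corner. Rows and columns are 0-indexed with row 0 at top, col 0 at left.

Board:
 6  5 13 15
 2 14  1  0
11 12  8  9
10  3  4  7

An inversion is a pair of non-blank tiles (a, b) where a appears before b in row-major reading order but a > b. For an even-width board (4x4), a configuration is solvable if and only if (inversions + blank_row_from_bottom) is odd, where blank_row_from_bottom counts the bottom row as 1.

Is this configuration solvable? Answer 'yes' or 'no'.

Inversions: 61
Blank is in row 1 (0-indexed from top), which is row 3 counting from the bottom (bottom = 1).
61 + 3 = 64, which is even, so the puzzle is not solvable.

Answer: no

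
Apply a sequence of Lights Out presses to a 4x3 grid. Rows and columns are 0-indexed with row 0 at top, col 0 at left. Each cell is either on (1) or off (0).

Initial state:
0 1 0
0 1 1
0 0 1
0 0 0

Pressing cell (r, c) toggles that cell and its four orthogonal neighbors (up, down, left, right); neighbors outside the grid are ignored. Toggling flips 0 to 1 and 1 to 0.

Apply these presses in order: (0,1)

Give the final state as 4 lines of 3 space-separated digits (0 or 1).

After press 1 at (0,1):
1 0 1
0 0 1
0 0 1
0 0 0

Answer: 1 0 1
0 0 1
0 0 1
0 0 0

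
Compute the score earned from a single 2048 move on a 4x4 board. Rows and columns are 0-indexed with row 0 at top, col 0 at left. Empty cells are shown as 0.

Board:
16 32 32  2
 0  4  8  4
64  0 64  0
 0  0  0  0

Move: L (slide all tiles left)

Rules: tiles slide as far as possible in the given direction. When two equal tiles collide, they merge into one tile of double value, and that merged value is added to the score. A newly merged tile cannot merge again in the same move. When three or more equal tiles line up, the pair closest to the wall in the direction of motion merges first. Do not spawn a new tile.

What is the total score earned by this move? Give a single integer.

Answer: 192

Derivation:
Slide left:
row 0: [16, 32, 32, 2] -> [16, 64, 2, 0]  score +64 (running 64)
row 1: [0, 4, 8, 4] -> [4, 8, 4, 0]  score +0 (running 64)
row 2: [64, 0, 64, 0] -> [128, 0, 0, 0]  score +128 (running 192)
row 3: [0, 0, 0, 0] -> [0, 0, 0, 0]  score +0 (running 192)
Board after move:
 16  64   2   0
  4   8   4   0
128   0   0   0
  0   0   0   0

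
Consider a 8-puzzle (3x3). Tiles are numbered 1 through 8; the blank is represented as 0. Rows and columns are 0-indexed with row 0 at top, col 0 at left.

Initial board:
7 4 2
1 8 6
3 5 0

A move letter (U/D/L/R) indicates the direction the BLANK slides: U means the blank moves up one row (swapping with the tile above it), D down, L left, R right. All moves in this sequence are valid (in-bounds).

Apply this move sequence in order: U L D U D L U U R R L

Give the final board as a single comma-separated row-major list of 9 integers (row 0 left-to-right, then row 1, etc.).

Answer: 4, 0, 2, 7, 5, 8, 1, 3, 6

Derivation:
After move 1 (U):
7 4 2
1 8 0
3 5 6

After move 2 (L):
7 4 2
1 0 8
3 5 6

After move 3 (D):
7 4 2
1 5 8
3 0 6

After move 4 (U):
7 4 2
1 0 8
3 5 6

After move 5 (D):
7 4 2
1 5 8
3 0 6

After move 6 (L):
7 4 2
1 5 8
0 3 6

After move 7 (U):
7 4 2
0 5 8
1 3 6

After move 8 (U):
0 4 2
7 5 8
1 3 6

After move 9 (R):
4 0 2
7 5 8
1 3 6

After move 10 (R):
4 2 0
7 5 8
1 3 6

After move 11 (L):
4 0 2
7 5 8
1 3 6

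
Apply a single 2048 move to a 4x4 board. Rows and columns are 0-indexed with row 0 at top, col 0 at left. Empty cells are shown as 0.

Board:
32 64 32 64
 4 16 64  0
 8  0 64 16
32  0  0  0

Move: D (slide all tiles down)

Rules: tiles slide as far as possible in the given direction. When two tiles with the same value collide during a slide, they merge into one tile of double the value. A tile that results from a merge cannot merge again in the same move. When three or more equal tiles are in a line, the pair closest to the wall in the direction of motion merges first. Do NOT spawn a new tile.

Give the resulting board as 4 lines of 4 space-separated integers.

Slide down:
col 0: [32, 4, 8, 32] -> [32, 4, 8, 32]
col 1: [64, 16, 0, 0] -> [0, 0, 64, 16]
col 2: [32, 64, 64, 0] -> [0, 0, 32, 128]
col 3: [64, 0, 16, 0] -> [0, 0, 64, 16]

Answer:  32   0   0   0
  4   0   0   0
  8  64  32  64
 32  16 128  16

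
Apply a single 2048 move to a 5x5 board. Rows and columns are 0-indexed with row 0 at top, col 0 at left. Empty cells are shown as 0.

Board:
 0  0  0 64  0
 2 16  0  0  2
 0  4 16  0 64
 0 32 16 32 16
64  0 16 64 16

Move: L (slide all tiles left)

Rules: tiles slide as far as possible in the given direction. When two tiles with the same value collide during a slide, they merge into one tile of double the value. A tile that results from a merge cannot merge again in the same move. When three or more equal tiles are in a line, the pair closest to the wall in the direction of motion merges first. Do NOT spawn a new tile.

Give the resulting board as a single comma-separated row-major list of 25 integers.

Answer: 64, 0, 0, 0, 0, 2, 16, 2, 0, 0, 4, 16, 64, 0, 0, 32, 16, 32, 16, 0, 64, 16, 64, 16, 0

Derivation:
Slide left:
row 0: [0, 0, 0, 64, 0] -> [64, 0, 0, 0, 0]
row 1: [2, 16, 0, 0, 2] -> [2, 16, 2, 0, 0]
row 2: [0, 4, 16, 0, 64] -> [4, 16, 64, 0, 0]
row 3: [0, 32, 16, 32, 16] -> [32, 16, 32, 16, 0]
row 4: [64, 0, 16, 64, 16] -> [64, 16, 64, 16, 0]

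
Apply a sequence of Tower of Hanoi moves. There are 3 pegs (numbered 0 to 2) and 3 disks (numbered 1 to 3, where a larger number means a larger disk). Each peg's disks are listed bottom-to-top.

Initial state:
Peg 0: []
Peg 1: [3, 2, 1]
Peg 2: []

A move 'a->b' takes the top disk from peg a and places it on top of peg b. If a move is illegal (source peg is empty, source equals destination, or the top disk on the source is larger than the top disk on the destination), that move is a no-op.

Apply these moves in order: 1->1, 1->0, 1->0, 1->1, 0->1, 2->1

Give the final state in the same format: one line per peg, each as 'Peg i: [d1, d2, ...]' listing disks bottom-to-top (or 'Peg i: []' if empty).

After move 1 (1->1):
Peg 0: []
Peg 1: [3, 2, 1]
Peg 2: []

After move 2 (1->0):
Peg 0: [1]
Peg 1: [3, 2]
Peg 2: []

After move 3 (1->0):
Peg 0: [1]
Peg 1: [3, 2]
Peg 2: []

After move 4 (1->1):
Peg 0: [1]
Peg 1: [3, 2]
Peg 2: []

After move 5 (0->1):
Peg 0: []
Peg 1: [3, 2, 1]
Peg 2: []

After move 6 (2->1):
Peg 0: []
Peg 1: [3, 2, 1]
Peg 2: []

Answer: Peg 0: []
Peg 1: [3, 2, 1]
Peg 2: []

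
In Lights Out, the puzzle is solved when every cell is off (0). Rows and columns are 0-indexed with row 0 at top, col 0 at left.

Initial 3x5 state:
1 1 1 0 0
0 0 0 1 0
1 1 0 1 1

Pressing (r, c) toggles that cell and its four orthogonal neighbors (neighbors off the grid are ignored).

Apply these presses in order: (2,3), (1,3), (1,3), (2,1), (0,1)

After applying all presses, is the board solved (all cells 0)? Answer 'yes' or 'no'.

After press 1 at (2,3):
1 1 1 0 0
0 0 0 0 0
1 1 1 0 0

After press 2 at (1,3):
1 1 1 1 0
0 0 1 1 1
1 1 1 1 0

After press 3 at (1,3):
1 1 1 0 0
0 0 0 0 0
1 1 1 0 0

After press 4 at (2,1):
1 1 1 0 0
0 1 0 0 0
0 0 0 0 0

After press 5 at (0,1):
0 0 0 0 0
0 0 0 0 0
0 0 0 0 0

Lights still on: 0

Answer: yes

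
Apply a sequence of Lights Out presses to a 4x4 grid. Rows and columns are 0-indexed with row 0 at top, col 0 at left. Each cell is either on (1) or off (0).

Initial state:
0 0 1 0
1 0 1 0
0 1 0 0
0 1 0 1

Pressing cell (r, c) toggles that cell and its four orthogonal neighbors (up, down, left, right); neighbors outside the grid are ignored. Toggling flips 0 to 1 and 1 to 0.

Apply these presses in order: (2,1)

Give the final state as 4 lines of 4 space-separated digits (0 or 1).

After press 1 at (2,1):
0 0 1 0
1 1 1 0
1 0 1 0
0 0 0 1

Answer: 0 0 1 0
1 1 1 0
1 0 1 0
0 0 0 1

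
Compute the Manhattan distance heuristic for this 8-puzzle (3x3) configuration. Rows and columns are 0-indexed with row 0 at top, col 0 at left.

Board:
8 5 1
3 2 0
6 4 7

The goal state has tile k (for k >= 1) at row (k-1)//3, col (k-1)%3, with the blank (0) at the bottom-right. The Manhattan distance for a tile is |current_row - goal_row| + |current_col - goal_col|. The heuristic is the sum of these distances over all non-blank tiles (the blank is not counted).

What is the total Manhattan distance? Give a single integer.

Answer: 17

Derivation:
Tile 8: (0,0)->(2,1) = 3
Tile 5: (0,1)->(1,1) = 1
Tile 1: (0,2)->(0,0) = 2
Tile 3: (1,0)->(0,2) = 3
Tile 2: (1,1)->(0,1) = 1
Tile 6: (2,0)->(1,2) = 3
Tile 4: (2,1)->(1,0) = 2
Tile 7: (2,2)->(2,0) = 2
Sum: 3 + 1 + 2 + 3 + 1 + 3 + 2 + 2 = 17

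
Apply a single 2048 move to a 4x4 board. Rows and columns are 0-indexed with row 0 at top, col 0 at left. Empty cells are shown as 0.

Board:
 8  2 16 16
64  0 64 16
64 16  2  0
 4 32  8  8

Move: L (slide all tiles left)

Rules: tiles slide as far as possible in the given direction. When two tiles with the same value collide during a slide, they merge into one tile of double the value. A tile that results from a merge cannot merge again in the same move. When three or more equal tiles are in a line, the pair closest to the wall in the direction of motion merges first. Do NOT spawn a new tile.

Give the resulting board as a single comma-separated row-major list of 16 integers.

Answer: 8, 2, 32, 0, 128, 16, 0, 0, 64, 16, 2, 0, 4, 32, 16, 0

Derivation:
Slide left:
row 0: [8, 2, 16, 16] -> [8, 2, 32, 0]
row 1: [64, 0, 64, 16] -> [128, 16, 0, 0]
row 2: [64, 16, 2, 0] -> [64, 16, 2, 0]
row 3: [4, 32, 8, 8] -> [4, 32, 16, 0]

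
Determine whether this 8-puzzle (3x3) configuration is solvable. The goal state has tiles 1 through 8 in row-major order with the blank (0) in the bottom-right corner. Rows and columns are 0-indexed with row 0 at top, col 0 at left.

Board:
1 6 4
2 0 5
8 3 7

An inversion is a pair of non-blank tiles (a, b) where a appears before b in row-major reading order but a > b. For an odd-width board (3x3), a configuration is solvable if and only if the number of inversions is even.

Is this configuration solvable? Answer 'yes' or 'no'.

Answer: no

Derivation:
Inversions (pairs i<j in row-major order where tile[i] > tile[j] > 0): 9
9 is odd, so the puzzle is not solvable.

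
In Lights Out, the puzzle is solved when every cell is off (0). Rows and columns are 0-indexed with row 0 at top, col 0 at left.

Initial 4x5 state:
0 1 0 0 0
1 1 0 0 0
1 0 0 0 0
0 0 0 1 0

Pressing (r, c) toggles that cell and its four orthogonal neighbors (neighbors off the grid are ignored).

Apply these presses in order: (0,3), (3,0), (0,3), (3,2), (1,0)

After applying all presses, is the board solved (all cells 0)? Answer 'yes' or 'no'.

After press 1 at (0,3):
0 1 1 1 1
1 1 0 1 0
1 0 0 0 0
0 0 0 1 0

After press 2 at (3,0):
0 1 1 1 1
1 1 0 1 0
0 0 0 0 0
1 1 0 1 0

After press 3 at (0,3):
0 1 0 0 0
1 1 0 0 0
0 0 0 0 0
1 1 0 1 0

After press 4 at (3,2):
0 1 0 0 0
1 1 0 0 0
0 0 1 0 0
1 0 1 0 0

After press 5 at (1,0):
1 1 0 0 0
0 0 0 0 0
1 0 1 0 0
1 0 1 0 0

Lights still on: 6

Answer: no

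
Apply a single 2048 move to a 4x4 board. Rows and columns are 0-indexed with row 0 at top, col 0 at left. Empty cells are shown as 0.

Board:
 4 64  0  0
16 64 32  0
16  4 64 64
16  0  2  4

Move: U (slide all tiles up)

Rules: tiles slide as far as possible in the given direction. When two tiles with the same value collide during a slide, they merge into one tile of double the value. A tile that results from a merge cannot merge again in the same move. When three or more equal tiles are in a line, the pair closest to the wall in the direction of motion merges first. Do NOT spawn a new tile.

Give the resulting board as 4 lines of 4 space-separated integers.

Slide up:
col 0: [4, 16, 16, 16] -> [4, 32, 16, 0]
col 1: [64, 64, 4, 0] -> [128, 4, 0, 0]
col 2: [0, 32, 64, 2] -> [32, 64, 2, 0]
col 3: [0, 0, 64, 4] -> [64, 4, 0, 0]

Answer:   4 128  32  64
 32   4  64   4
 16   0   2   0
  0   0   0   0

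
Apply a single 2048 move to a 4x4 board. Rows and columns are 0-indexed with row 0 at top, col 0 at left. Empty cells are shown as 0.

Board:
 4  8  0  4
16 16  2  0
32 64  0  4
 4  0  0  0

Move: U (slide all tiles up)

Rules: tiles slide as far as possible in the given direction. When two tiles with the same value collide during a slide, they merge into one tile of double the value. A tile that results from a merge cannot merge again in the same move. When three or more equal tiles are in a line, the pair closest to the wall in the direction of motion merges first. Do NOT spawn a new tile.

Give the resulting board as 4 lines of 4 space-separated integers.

Slide up:
col 0: [4, 16, 32, 4] -> [4, 16, 32, 4]
col 1: [8, 16, 64, 0] -> [8, 16, 64, 0]
col 2: [0, 2, 0, 0] -> [2, 0, 0, 0]
col 3: [4, 0, 4, 0] -> [8, 0, 0, 0]

Answer:  4  8  2  8
16 16  0  0
32 64  0  0
 4  0  0  0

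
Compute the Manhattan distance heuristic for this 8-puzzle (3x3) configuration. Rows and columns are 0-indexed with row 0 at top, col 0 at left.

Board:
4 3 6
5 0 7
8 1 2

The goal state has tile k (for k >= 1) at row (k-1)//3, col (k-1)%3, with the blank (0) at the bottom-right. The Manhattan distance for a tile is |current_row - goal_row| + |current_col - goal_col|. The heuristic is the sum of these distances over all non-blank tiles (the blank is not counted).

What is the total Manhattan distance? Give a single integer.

Answer: 14

Derivation:
Tile 4: at (0,0), goal (1,0), distance |0-1|+|0-0| = 1
Tile 3: at (0,1), goal (0,2), distance |0-0|+|1-2| = 1
Tile 6: at (0,2), goal (1,2), distance |0-1|+|2-2| = 1
Tile 5: at (1,0), goal (1,1), distance |1-1|+|0-1| = 1
Tile 7: at (1,2), goal (2,0), distance |1-2|+|2-0| = 3
Tile 8: at (2,0), goal (2,1), distance |2-2|+|0-1| = 1
Tile 1: at (2,1), goal (0,0), distance |2-0|+|1-0| = 3
Tile 2: at (2,2), goal (0,1), distance |2-0|+|2-1| = 3
Sum: 1 + 1 + 1 + 1 + 3 + 1 + 3 + 3 = 14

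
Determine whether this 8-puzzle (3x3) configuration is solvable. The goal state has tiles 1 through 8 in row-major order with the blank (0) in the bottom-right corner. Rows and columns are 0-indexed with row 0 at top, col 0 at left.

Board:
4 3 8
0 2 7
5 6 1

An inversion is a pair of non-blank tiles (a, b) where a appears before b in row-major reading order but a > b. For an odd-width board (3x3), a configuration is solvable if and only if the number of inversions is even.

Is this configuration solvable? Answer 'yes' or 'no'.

Answer: yes

Derivation:
Inversions (pairs i<j in row-major order where tile[i] > tile[j] > 0): 16
16 is even, so the puzzle is solvable.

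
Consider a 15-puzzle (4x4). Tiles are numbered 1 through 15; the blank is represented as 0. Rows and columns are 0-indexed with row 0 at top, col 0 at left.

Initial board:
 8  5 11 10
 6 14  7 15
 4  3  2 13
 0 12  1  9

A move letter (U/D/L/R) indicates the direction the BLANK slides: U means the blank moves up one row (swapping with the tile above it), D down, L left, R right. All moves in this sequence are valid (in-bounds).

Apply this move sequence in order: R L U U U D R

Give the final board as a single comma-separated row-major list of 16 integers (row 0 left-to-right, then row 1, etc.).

Answer: 8, 5, 11, 10, 14, 0, 7, 15, 6, 3, 2, 13, 4, 12, 1, 9

Derivation:
After move 1 (R):
 8  5 11 10
 6 14  7 15
 4  3  2 13
12  0  1  9

After move 2 (L):
 8  5 11 10
 6 14  7 15
 4  3  2 13
 0 12  1  9

After move 3 (U):
 8  5 11 10
 6 14  7 15
 0  3  2 13
 4 12  1  9

After move 4 (U):
 8  5 11 10
 0 14  7 15
 6  3  2 13
 4 12  1  9

After move 5 (U):
 0  5 11 10
 8 14  7 15
 6  3  2 13
 4 12  1  9

After move 6 (D):
 8  5 11 10
 0 14  7 15
 6  3  2 13
 4 12  1  9

After move 7 (R):
 8  5 11 10
14  0  7 15
 6  3  2 13
 4 12  1  9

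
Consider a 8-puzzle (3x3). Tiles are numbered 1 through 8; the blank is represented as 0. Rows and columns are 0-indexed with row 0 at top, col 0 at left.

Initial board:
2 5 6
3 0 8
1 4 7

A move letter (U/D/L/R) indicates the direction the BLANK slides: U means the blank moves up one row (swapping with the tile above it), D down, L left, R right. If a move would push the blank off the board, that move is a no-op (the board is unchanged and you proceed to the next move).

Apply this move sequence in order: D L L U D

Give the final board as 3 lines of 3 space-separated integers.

After move 1 (D):
2 5 6
3 4 8
1 0 7

After move 2 (L):
2 5 6
3 4 8
0 1 7

After move 3 (L):
2 5 6
3 4 8
0 1 7

After move 4 (U):
2 5 6
0 4 8
3 1 7

After move 5 (D):
2 5 6
3 4 8
0 1 7

Answer: 2 5 6
3 4 8
0 1 7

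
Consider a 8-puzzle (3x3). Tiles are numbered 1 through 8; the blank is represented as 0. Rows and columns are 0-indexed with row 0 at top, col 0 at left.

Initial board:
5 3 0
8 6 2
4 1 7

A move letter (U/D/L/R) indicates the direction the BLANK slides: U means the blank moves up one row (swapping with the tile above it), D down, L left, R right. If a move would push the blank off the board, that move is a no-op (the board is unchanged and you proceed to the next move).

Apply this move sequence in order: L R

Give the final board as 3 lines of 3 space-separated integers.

Answer: 5 3 0
8 6 2
4 1 7

Derivation:
After move 1 (L):
5 0 3
8 6 2
4 1 7

After move 2 (R):
5 3 0
8 6 2
4 1 7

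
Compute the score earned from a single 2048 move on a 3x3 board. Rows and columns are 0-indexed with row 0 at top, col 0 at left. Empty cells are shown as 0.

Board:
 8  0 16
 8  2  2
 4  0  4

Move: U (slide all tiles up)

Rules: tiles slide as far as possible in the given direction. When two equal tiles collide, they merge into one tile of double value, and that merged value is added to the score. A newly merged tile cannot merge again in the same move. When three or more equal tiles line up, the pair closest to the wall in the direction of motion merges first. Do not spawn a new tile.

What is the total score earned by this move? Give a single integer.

Slide up:
col 0: [8, 8, 4] -> [16, 4, 0]  score +16 (running 16)
col 1: [0, 2, 0] -> [2, 0, 0]  score +0 (running 16)
col 2: [16, 2, 4] -> [16, 2, 4]  score +0 (running 16)
Board after move:
16  2 16
 4  0  2
 0  0  4

Answer: 16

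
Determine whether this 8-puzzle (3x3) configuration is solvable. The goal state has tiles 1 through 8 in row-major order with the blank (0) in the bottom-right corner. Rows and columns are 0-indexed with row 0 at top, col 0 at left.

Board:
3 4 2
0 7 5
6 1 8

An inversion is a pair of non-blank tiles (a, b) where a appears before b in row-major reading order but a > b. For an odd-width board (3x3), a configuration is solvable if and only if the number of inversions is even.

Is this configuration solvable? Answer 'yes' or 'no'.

Answer: yes

Derivation:
Inversions (pairs i<j in row-major order where tile[i] > tile[j] > 0): 10
10 is even, so the puzzle is solvable.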